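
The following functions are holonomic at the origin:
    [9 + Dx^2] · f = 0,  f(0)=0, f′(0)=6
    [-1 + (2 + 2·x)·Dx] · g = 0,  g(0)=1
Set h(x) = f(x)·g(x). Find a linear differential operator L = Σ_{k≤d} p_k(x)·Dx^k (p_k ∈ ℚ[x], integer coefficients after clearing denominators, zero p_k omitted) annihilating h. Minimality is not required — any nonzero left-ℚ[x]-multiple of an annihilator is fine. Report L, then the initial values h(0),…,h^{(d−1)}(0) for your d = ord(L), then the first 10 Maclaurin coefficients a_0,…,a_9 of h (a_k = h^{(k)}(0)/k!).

L = (39 + 72·x + 36·x^2) + (-4 - 4·x)·Dx + (4 + 8·x + 4·x^2)·Dx^2  (order 2).
h: a_k = 0, 6, 3, -39/4, -33/8, 1581/320, 1041/640, -20529/17920, -2367/7168, 94491/573440, …
ICs: h(0) = 0, h′(0) = 6.

f: a_k = 0, 6, 0, -9, 0, 81/20, 0, -243/280, 0, 243/2240, …
g: a_k = 1, 1/2, -1/8, 1/16, -5/128, 7/256, -21/1024, 33/2048, -429/32768, 715/65536, …
Product ⇒ symmetric product L₀, ord ≤ 2.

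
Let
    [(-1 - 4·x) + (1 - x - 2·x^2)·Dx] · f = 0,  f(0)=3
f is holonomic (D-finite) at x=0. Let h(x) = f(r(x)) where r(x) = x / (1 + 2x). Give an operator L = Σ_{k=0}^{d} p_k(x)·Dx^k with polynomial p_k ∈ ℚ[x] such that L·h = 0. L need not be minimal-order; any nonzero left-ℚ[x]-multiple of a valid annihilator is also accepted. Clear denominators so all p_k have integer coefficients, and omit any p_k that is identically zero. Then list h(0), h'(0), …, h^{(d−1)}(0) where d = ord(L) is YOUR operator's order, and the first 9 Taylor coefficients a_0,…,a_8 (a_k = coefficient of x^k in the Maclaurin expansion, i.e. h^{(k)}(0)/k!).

f: a_k = 3, 3, 9, 15, 33, 63, 129, 255, 513, …
L₀ from L_f via x↦r, Dx↦r'^{-1}Dx.
L = (-1 - 6·x) + (1 + 5·x + 6·x^2)·Dx  (order 1).
h: a_k = 3, 3, 3, -9, 27, -81, 243, -729, 2187, …
ICs: h(0) = 3.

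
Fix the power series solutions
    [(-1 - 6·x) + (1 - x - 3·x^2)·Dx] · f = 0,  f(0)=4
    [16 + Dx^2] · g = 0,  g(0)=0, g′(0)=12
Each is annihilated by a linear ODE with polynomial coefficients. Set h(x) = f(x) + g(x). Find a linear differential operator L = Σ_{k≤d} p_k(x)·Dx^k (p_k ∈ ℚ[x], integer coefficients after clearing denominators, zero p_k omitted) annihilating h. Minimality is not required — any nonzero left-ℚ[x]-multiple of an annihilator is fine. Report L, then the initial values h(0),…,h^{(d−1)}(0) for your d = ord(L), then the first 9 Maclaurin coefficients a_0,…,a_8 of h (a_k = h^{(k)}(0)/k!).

L = (464 + 2816·x + 416·x^2 + 2112·x^3 + 5760·x^4 + 6912·x^5) + (-192 + 304·x + 672·x^2 - 1312·x^3 - 1008·x^4 + 3456·x^5 + 3456·x^6)·Dx + (29 + 176·x + 26·x^2 + 132·x^3 + 360·x^4 + 432·x^5)·Dx^2 + (-12 + 19·x + 42·x^2 - 82·x^3 - 63·x^4 + 216·x^5 + 216·x^6)·Dx^3  (order 3).
h: a_k = 4, 16, 16, -4, 76, 928/5, 388, 90116/105, 2032, …
ICs: h(0) = 4, h′(0) = 16, h′′(0) = 32.

f: a_k = 4, 4, 16, 28, 76, 160, 388, 868, 2032, …
g: a_k = 0, 12, 0, -32, 0, 128/5, 0, -1024/105, 0, …
L₀ := lclm(L_f,L_g); ord L₀ ≤ 1+2.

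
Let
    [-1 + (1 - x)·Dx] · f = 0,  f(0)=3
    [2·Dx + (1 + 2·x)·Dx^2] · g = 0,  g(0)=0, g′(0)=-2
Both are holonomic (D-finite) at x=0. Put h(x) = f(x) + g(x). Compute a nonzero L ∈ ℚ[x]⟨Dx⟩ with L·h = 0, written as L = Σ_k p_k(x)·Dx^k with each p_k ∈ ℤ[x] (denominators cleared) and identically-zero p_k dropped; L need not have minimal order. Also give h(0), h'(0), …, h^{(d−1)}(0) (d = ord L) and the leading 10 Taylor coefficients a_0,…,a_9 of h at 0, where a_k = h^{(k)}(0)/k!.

L = (14 + 4·x)·Dx + (-1 + 20·x + 8·x^2)·Dx^2 + (-2 - 3·x + 3·x^2 + 2·x^3)·Dx^3  (order 3).
h: a_k = 3, 1, 5, 1/3, 7, -17/5, 41/3, -107/7, 35, -485/9, …
ICs: h(0) = 3, h′(0) = 1, h′′(0) = 10.

f: a_k = 3, 3, 3, 3, 3, 3, 3, 3, 3, 3, …
g: a_k = 0, -2, 2, -8/3, 4, -32/5, 32/3, -128/7, 32, -512/9, …
L₀ := lclm(L_f,L_g); ord L₀ ≤ 1+2.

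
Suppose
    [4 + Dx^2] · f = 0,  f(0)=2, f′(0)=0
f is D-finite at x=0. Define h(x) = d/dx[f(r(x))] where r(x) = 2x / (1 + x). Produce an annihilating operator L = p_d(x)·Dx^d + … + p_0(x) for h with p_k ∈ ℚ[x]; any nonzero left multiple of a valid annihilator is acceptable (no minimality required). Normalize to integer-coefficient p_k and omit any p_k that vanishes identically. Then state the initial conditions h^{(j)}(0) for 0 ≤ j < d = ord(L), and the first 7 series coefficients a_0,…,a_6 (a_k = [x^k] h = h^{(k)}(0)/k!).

L = (22 + 12·x + 6·x^2) + (6 + 18·x + 18·x^2 + 6·x^3)·Dx + (1 + 4·x + 6·x^2 + 4·x^3 + x^4)·Dx^2  (order 2).
h: a_k = 0, -32, 96, -320/3, -320/3, 10976/15, -9184/5, …
ICs: h(0) = 0, h′(0) = -32.

f: a_k = 2, 0, -4, 0, 4/3, 0, -8/45, …
f∘r: x↦r, Dx↦Dx/r' in L_f ⇒ L₀.
h₀' ⇒ L via d/dx closure of L₀.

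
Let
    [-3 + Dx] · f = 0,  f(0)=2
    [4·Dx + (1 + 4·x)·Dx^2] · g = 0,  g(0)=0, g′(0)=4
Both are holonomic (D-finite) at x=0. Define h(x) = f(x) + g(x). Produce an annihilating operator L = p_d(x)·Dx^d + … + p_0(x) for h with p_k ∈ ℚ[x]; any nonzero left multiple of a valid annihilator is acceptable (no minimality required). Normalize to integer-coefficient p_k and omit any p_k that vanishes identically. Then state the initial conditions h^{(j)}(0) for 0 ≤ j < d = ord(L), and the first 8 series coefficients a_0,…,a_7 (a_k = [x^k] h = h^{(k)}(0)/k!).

L = (-132 - 144·x)·Dx + (23 - 72·x - 144·x^2)·Dx^2 + (7 + 40·x + 48·x^2)·Dx^3  (order 3).
h: a_k = 2, 10, 1, 91/3, -229/4, 4177/20, -81677/120, 655603/280, …
ICs: h(0) = 2, h′(0) = 10, h′′(0) = 2.

f: a_k = 2, 6, 9, 9, 27/4, 81/20, 81/40, 243/280, …
g: a_k = 0, 4, -8, 64/3, -64, 1024/5, -2048/3, 16384/7, …
f+g: L₀ = lclm(L_f,L_g), ord ≤ 1+2.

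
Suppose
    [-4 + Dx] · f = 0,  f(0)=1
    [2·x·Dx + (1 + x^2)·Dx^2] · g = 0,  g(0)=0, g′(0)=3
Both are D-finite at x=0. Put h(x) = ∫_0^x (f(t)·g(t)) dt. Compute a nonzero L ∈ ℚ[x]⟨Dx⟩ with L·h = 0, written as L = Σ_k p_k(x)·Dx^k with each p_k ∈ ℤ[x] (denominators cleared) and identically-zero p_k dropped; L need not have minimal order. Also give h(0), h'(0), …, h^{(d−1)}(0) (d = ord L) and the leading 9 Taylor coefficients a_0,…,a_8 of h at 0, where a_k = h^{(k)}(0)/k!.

L = (16 - 8·x + 16·x^2)·Dx + (-8 + 2·x - 8·x^2)·Dx^2 + (1 + x^2)·Dx^3  (order 3).
h: a_k = 0, 0, 3/2, 4, 23/4, 28/5, 41/10, 52/21, 377/280, …
ICs: h(0) = 0, h′(0) = 0, h′′(0) = 3.

f: a_k = 1, 4, 8, 32/3, 32/3, 128/15, 256/45, 1024/315, 512/315, …
g: a_k = 0, 3, 0, -1, 0, 3/5, 0, -3/7, 0, …
Product ⇒ symmetric product L₀, ord ≤ 2.
Integrate: L := L₀·Dx.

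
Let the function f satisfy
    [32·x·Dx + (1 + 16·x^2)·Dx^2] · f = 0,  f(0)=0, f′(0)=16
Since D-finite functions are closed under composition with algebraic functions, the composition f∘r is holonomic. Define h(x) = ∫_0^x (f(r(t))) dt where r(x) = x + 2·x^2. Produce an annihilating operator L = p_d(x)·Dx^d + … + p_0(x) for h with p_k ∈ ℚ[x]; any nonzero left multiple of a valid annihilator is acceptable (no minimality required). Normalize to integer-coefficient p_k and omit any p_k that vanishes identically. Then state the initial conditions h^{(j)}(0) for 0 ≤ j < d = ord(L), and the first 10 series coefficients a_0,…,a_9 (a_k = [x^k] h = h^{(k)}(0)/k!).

L = (-4 + 32·x + 256·x^2 + 768·x^3 + 768·x^4)·Dx^2 + (1 + 4·x + 16·x^2 + 128·x^3 + 320·x^4 + 256·x^5)·Dx^3  (order 3).
h: a_k = 0, 0, 8, 32/3, -64/3, -512/5, -512/15, 22528/21, 20480/7, -65536/9, …
ICs: h(0) = 0, h′(0) = 0, h′′(0) = 16.

f: a_k = 0, 16, 0, -256/3, 0, 4096/5, 0, -65536/7, 0, 1048576/9, …
Change of var in L_f (x↦r) gives L₀.
Integrate: L := L₀·Dx.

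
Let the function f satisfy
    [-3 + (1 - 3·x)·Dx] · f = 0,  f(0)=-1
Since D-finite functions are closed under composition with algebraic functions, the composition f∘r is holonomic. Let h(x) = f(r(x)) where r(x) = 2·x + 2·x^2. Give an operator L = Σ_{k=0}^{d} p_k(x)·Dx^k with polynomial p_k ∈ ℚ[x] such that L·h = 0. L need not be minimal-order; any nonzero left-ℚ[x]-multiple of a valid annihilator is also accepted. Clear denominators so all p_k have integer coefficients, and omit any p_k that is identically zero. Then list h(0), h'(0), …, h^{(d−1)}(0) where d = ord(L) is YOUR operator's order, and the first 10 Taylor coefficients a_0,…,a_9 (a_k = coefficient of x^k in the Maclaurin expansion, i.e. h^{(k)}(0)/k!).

f: a_k = -1, -3, -9, -27, -81, -243, -729, -2187, -6561, -19683, …
Change of var in L_f (x↦r) gives L₀.
L = (6 + 12·x) + (-1 + 6·x + 6·x^2)·Dx  (order 1).
h: a_k = -1, -6, -42, -288, -1980, -13608, -93528, -642816, -4418064, -30365280, …
ICs: h(0) = -1.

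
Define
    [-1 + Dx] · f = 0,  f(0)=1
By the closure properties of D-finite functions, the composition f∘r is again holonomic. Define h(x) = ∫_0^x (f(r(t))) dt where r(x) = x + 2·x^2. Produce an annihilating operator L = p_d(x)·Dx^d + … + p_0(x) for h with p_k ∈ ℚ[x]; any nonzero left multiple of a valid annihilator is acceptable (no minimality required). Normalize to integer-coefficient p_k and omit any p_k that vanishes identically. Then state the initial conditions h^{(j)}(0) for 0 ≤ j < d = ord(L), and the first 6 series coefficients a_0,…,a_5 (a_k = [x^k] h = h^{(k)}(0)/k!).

L = (-1 - 4·x)·Dx + Dx^2  (order 2).
h: a_k = 0, 1, 1/2, 5/6, 13/24, 73/120, …
ICs: h(0) = 0, h′(0) = 1.

f: a_k = 1, 1, 1/2, 1/6, 1/24, 1/120, …
Change of var in L_f (x↦r) gives L₀.
h=∫₀ˣh₀: take L = L₀·Dx.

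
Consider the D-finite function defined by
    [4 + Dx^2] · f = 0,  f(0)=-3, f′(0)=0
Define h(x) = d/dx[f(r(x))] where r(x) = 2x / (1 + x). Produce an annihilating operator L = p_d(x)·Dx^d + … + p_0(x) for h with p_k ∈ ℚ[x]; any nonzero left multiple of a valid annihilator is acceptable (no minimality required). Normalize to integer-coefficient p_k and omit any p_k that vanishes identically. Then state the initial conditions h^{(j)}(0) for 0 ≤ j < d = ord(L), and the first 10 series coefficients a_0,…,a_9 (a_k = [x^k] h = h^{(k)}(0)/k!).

L = (22 + 12·x + 6·x^2) + (6 + 18·x + 18·x^2 + 6·x^3)·Dx + (1 + 4·x + 6·x^2 + 4·x^3 + x^4)·Dx^2  (order 2).
h: a_k = 0, 48, -144, 160, 160, -5488/5, 13776/5, -100544/21, 215232/35, -4689808/945, …
ICs: h(0) = 0, h′(0) = 48.

f: a_k = -3, 0, 6, 0, -2, 0, 4/15, 0, -2/105, 0, …
L₀ from L_f via x↦r, Dx↦r'^{-1}Dx.
Derive L from L₀ (diff closure).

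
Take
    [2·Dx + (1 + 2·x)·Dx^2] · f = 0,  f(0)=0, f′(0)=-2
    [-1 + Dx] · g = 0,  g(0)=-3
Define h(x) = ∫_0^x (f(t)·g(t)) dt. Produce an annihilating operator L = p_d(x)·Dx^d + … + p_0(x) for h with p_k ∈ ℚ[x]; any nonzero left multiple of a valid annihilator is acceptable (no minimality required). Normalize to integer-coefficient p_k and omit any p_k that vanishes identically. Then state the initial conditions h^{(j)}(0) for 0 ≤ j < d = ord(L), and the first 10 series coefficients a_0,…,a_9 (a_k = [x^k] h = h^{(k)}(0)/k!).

f: a_k = 0, -2, 2, -8/3, 4, -32/5, 32/3, -128/7, 32, -512/9, …
g: a_k = -3, -3, -3/2, -1/2, -1/8, -1/40, -1/240, -1/1680, -1/13440, -1/120960, …
h₀=f·g: eliminate ⇒ L₀, order ≤ 2·1.
∫: right-multiply L₀ by Dx.
L = (-1 + 2·x)·Dx - 4·x·Dx^2 + (1 + 2·x)·Dx^3  (order 3).
h: a_k = 0, 0, 3, 0, 5/4, -6/5, 209/120, -53/21, 25829/6720, -3263/540, …
ICs: h(0) = 0, h′(0) = 0, h′′(0) = 6.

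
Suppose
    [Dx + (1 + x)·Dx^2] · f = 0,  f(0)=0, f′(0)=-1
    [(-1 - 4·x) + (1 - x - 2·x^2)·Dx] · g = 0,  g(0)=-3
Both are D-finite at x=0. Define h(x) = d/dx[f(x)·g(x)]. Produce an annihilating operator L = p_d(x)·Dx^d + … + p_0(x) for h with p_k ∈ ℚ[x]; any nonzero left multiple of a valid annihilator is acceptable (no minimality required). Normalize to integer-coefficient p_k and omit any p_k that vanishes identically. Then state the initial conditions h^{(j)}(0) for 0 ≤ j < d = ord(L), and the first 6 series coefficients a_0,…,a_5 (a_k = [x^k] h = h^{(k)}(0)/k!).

L = (72 + 180·x + 144·x^2) + (13 + 93·x + 192·x^2 + 112·x^3)·Dx + (-5 - 8·x + 15·x^2 + 34·x^3 + 16·x^4)·Dx^2  (order 2).
h: a_k = 3, 3, 51/2, 43, 567/4, 2961/10, …
ICs: h(0) = 3, h′(0) = 3.

f: a_k = 0, -1, 1/2, -1/3, 1/4, -1/5, …
g: a_k = -3, -3, -9, -15, -33, -63, …
Sym-product of L_f,L_g gives L₀ (≤ ord 2).
h=h₀': d/dx-closure on L₀ ⇒ L.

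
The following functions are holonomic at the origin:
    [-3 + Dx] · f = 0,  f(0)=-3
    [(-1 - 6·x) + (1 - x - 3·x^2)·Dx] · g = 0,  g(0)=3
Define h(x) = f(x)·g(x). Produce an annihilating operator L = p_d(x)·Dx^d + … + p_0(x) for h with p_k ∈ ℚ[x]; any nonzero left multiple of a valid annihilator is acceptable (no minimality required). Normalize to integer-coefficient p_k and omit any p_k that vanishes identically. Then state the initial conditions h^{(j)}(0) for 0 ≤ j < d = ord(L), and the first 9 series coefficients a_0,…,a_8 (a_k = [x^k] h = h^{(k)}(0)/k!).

f: a_k = -3, -9, -27/2, -27/2, -81/8, -243/40, -243/80, -729/560, -2187/4480, …
g: a_k = 3, 3, 12, 21, 57, 120, 291, 651, 1524, …
L₀ := L_f ⊗_s L_g (sym. prod.), ord ≤ 1.
L = (4 + 3·x - 9·x^2) + (-1 + x + 3·x^2)·Dx  (order 1).
h: a_k = -9, -36, -207/2, -252, -4743/8, -13671/10, -252387/80, -508203/70, -74932569/4480, …
ICs: h(0) = -9.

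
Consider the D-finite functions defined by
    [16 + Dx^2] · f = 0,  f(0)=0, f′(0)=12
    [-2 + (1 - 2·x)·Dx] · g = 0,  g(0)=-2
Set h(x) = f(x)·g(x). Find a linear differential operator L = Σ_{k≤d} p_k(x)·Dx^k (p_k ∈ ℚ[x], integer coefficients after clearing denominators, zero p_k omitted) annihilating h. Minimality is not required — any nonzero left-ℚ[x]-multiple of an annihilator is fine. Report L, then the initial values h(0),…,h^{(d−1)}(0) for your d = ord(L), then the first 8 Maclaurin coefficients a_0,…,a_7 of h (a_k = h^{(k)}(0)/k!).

f: a_k = 0, 12, 0, -32, 0, 128/5, 0, -1024/105, …
g: a_k = -2, -4, -8, -16, -32, -64, -128, -256, …
L₀ := L_f ⊗_s L_g (sym. prod.), ord ≤ 2.
L = (-16 + 32·x) + 4·Dx + (-1 + 2·x)·Dx^2  (order 2).
h: a_k = 0, -24, -48, -32, -64, -896/5, -1792/5, -73216/105, …
ICs: h(0) = 0, h′(0) = -24.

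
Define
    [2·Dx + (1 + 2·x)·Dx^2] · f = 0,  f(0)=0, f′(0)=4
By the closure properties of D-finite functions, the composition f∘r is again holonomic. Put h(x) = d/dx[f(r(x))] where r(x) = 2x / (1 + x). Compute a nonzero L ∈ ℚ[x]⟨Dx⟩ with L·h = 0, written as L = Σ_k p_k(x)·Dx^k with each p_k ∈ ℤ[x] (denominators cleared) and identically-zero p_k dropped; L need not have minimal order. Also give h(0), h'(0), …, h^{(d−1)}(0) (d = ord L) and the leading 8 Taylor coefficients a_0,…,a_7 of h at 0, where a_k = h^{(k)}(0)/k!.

f: a_k = 0, 4, -4, 16/3, -8, 64/5, -64/3, 256/7, …
L₀ from L_f via x↦r, Dx↦r'^{-1}Dx.
h=h₀': d/dx-closure on L₀ ⇒ L.
L = (6 + 10·x) + (1 + 6·x + 5·x^2)·Dx  (order 1).
h: a_k = 8, -48, 248, -1248, 6248, -31248, 156248, -781248, …
ICs: h(0) = 8.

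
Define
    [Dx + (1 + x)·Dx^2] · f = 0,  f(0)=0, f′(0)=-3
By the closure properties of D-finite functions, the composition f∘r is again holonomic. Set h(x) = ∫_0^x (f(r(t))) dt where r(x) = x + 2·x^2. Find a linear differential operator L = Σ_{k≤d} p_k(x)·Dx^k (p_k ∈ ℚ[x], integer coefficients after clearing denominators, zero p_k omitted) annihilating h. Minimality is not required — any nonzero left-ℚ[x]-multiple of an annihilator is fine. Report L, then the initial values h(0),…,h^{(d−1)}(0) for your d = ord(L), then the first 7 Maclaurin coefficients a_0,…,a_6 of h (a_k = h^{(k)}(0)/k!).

f: a_k = 0, -3, 3/2, -1, 3/4, -3/5, 1/2, …
L₀ from L_f via x↦r, Dx↦r'^{-1}Dx.
h=∫₀ˣh₀: take L = L₀·Dx.
L = (-3 + 4·x + 8·x^2)·Dx^2 + (1 + 5·x + 6·x^2 + 8·x^3)·Dx^3  (order 3).
h: a_k = 0, 0, -3/2, -3/2, 5/4, 3/20, -11/10, …
ICs: h(0) = 0, h′(0) = 0, h′′(0) = -3.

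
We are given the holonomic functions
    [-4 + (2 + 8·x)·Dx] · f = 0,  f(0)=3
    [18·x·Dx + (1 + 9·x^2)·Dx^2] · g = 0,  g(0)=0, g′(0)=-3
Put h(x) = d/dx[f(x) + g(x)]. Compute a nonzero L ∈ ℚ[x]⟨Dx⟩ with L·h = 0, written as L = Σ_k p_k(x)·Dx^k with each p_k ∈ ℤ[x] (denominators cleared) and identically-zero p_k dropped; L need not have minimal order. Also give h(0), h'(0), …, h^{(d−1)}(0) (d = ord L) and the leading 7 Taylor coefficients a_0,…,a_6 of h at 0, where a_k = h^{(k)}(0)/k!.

f: a_k = 3, 6, -6, 12, -30, 84, -252, …
g: a_k = 0, -3, 0, 9, 0, -243/5, 0, …
Weyl lclm of L_f,L_g ⇒ L₀ (ord ≤ 3).
Differentiate: ansatz ord ≤ ord L₀ ⇒ L.
L = (-18 - 180·x + 486·x^2 + 972·x^3) + (-15 - 72·x - 9·x^2 + 1944·x^3 + 3402·x^4)·Dx + (-1 + 5·x + 54·x^2 + 153·x^3 + 567·x^4 + 972·x^5)·Dx^2  (order 2).
h: a_k = 3, -12, 63, -120, 177, -1512, 7731, …
ICs: h(0) = 3, h′(0) = -12.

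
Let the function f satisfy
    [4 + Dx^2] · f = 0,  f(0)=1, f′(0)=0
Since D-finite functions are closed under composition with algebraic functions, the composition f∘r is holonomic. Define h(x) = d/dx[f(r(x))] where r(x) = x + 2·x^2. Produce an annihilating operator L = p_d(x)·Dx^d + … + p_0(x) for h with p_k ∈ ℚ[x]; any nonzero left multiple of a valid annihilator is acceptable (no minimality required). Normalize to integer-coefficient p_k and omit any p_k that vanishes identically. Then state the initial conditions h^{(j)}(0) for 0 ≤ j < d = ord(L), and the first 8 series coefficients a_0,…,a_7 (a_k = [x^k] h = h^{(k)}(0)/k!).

f: a_k = 1, 0, -2, 0, 2/3, 0, -4/45, 0, …
Change of var in L_f (x↦r) gives L₀.
h=h₀': d/dx-closure on L₀ ⇒ L.
L = (52 + 64·x + 384·x^2 + 1024·x^3 + 1024·x^4) + (-12 - 48·x)·Dx + (1 + 8·x + 16·x^2)·Dx^2  (order 2).
h: a_k = 0, -4, -24, -88/3, 80/3, 1432/15, 2128/15, 13456/315, …
ICs: h(0) = 0, h′(0) = -4.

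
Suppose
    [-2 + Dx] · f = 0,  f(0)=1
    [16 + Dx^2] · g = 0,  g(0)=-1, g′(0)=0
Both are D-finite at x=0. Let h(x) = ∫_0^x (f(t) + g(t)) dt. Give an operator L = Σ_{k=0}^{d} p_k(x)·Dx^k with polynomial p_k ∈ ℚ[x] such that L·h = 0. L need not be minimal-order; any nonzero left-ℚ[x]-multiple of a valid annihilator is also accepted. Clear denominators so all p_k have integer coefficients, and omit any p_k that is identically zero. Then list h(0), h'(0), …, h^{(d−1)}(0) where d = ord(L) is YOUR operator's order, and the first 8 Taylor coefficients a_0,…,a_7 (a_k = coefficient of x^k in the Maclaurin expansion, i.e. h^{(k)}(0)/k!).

f: a_k = 1, 2, 2, 4/3, 2/3, 4/15, 4/45, 8/315, …
g: a_k = -1, 0, 8, 0, -32/3, 0, 256/45, 0, …
h₀=f+g: left-lcm gives L₀, ord ≤ 3.
h=∫h₀ ⇒ L = L₀·Dx.
L = -32·Dx + 16·Dx^2 - 2·Dx^3 + Dx^4  (order 4).
h: a_k = 0, 0, 1, 10/3, 1/3, -2, 2/45, 52/63, …
ICs: h(0) = 0, h′(0) = 0, h′′(0) = 2, h′′′(0) = 20.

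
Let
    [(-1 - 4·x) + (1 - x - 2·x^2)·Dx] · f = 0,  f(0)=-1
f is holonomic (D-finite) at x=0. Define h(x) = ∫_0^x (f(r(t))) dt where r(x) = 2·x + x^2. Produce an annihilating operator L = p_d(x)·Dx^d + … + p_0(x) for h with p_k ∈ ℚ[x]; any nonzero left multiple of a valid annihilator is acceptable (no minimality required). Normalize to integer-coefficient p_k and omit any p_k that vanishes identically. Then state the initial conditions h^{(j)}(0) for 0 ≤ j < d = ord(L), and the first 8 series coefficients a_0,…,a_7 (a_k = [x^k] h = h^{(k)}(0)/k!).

f: a_k = -1, -1, -3, -5, -11, -21, -43, -85, …
Change of var in L_f (x↦r) gives L₀.
Integrate: L := L₀·Dx.
L = (2 + 16·x + 8·x^2)·Dx + (-1 + 3·x + 6·x^2 + 2·x^3)·Dx^2  (order 2).
h: a_k = 0, -1, -1, -13/3, -13, -239/5, -527/3, -4701/7, …
ICs: h(0) = 0, h′(0) = -1.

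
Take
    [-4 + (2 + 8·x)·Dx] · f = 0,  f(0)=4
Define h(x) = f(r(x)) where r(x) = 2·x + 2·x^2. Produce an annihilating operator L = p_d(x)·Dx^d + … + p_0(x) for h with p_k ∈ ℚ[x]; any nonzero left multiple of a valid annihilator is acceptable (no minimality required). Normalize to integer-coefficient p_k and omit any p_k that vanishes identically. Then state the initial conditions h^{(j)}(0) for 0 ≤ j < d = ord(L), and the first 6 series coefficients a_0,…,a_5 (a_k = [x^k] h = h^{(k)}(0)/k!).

L = (-4 - 8·x) + (1 + 8·x + 8·x^2)·Dx  (order 1).
h: a_k = 4, 16, -16, 64, -288, 1408, …
ICs: h(0) = 4.

f: a_k = 4, 8, -8, 16, -40, 112, …
h₀=f(r): pull back L_f along r ⇒ L₀.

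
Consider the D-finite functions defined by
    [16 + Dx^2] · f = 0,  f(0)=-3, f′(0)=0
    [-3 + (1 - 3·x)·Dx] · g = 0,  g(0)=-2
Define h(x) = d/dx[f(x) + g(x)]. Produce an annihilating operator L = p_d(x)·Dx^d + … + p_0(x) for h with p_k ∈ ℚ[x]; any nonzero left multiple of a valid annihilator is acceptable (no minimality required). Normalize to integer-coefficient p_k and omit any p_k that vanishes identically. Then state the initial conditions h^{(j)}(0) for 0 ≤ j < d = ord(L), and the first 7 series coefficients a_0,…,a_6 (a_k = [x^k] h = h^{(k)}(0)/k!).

L = (5952 - 4608·x + 6912·x^2) + (-560 + 2448·x - 3456·x^2 + 3456·x^3)·Dx + (372 - 288·x + 432·x^2)·Dx^2 + (-35 + 153·x - 216·x^2 + 216·x^3)·Dx^3  (order 3).
h: a_k = -6, 12, -162, -776, -2430, -43228/5, -30618, …
ICs: h(0) = -6, h′(0) = 12, h′′(0) = -324.

f: a_k = -3, 0, 24, 0, -32, 0, 256/15, …
g: a_k = -2, -6, -18, -54, -162, -486, -1458, …
L₀ := lclm(L_f,L_g); ord L₀ ≤ 2+1.
h=h₀': d/dx-closure on L₀ ⇒ L.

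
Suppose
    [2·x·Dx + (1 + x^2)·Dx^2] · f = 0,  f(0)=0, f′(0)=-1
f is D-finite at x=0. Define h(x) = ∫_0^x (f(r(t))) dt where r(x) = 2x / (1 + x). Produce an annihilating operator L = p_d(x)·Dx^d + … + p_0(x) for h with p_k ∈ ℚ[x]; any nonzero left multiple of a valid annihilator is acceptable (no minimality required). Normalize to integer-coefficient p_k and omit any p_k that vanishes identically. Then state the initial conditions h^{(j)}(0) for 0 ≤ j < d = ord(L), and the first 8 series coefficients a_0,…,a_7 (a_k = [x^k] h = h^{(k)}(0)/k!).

L = (2 + 10·x)·Dx^2 + (1 + 2·x + 5·x^2)·Dx^3  (order 3).
h: a_k = 0, 0, -1, 2/3, 1/6, -6/5, 19/15, 22/21, …
ICs: h(0) = 0, h′(0) = 0, h′′(0) = -2.

f: a_k = 0, -1, 0, 1/3, 0, -1/5, 0, 1/7, …
L₀ from L_f via x↦r, Dx↦r'^{-1}Dx.
h=∫h₀ ⇒ L = L₀·Dx.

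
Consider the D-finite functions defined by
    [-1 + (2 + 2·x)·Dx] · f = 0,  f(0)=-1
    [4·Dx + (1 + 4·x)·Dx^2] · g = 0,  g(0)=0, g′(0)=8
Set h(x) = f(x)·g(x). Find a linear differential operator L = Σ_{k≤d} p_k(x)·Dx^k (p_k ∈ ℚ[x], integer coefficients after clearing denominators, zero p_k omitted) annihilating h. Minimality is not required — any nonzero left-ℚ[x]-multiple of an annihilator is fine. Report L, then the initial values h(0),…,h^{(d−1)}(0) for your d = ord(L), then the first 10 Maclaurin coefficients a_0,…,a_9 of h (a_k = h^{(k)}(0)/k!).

L = (-5 + 4·x) + (12 + 12·x)·Dx + (4 + 24·x + 36·x^2 + 16·x^3)·Dx^2  (order 2).
h: a_k = 0, -8, 12, -101/3, 625/6, -81349/240, 547691/480, -52913387/13440, 372033667/26880, -12740089997/258048, …
ICs: h(0) = 0, h′(0) = -8.

f: a_k = -1, -1/2, 1/8, -1/16, 5/128, -7/256, 21/1024, -33/2048, 429/32768, -715/65536, …
g: a_k = 0, 8, -16, 128/3, -128, 2048/5, -4096/3, 32768/7, -16384, 524288/9, …
L₀ := L_f ⊗_s L_g (sym. prod.), ord ≤ 2.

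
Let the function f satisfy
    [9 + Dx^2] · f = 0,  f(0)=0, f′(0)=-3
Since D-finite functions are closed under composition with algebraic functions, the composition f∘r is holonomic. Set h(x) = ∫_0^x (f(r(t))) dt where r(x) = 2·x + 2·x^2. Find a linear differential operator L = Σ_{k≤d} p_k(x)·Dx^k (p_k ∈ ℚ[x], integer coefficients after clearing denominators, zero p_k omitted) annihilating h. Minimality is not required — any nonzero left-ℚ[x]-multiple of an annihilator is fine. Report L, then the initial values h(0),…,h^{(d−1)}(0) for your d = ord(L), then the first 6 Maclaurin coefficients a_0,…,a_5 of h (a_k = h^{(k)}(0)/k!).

L = (36 + 216·x + 432·x^2 + 288·x^3)·Dx - 2·Dx^2 + (1 + 2·x)·Dx^3  (order 3).
h: a_k = 0, 0, -3, -2, 9, 108/5, …
ICs: h(0) = 0, h′(0) = 0, h′′(0) = -6.

f: a_k = 0, -3, 0, 9/2, 0, -81/40, …
Substitute x→r, Dx→(1/r')Dx; clear ⇒ L₀.
h=∫₀ˣh₀: take L = L₀·Dx.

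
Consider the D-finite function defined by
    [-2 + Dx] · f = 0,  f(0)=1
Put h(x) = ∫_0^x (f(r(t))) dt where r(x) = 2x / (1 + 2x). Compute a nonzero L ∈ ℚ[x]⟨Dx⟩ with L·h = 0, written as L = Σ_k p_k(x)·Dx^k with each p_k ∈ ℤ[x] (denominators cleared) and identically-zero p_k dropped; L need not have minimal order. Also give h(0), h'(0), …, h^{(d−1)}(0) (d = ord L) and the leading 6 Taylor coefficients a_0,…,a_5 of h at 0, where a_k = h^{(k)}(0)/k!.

L = -4·Dx + (1 + 4·x + 4·x^2)·Dx^2  (order 2).
h: a_k = 0, 1, 2, 0, -4/3, 32/15, …
ICs: h(0) = 0, h′(0) = 1.

f: a_k = 1, 2, 2, 4/3, 2/3, 4/15, …
L₀ from L_f via x↦r, Dx↦r'^{-1}Dx.
Integrate: L := L₀·Dx.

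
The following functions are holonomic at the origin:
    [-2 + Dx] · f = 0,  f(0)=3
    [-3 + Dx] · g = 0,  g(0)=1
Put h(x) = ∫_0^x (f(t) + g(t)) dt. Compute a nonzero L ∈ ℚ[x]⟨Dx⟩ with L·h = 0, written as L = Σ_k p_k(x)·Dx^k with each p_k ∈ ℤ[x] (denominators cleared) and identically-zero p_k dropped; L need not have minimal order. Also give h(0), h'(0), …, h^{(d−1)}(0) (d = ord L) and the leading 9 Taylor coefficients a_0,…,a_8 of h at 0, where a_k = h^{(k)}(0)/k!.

L = 6·Dx - 5·Dx^2 + Dx^3  (order 3).
h: a_k = 0, 4, 9/2, 7/2, 17/8, 43/40, 113/240, 307/1680, 857/13440, …
ICs: h(0) = 0, h′(0) = 4, h′′(0) = 9.

f: a_k = 3, 6, 6, 4, 2, 4/5, 4/15, 8/105, 2/105, …
g: a_k = 1, 3, 9/2, 9/2, 27/8, 81/40, 81/80, 243/560, 729/4480, …
h₀=f+g: left-lcm gives L₀, ord ≤ 2.
∫: right-multiply L₀ by Dx.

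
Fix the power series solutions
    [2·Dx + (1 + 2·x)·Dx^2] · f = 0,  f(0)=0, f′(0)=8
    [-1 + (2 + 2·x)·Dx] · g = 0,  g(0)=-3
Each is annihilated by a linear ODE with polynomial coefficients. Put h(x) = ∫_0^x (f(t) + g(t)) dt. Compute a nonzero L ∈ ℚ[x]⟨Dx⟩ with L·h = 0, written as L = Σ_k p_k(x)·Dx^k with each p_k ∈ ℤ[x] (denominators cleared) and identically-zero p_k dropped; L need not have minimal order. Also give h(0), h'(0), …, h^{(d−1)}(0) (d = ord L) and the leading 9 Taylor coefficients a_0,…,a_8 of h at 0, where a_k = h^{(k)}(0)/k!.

L = (10 + 4·x)·Dx^2 + (29 + 52·x + 20·x^2)·Dx^3 + (6 + 22·x + 24·x^2 + 8·x^3)·Dx^4  (order 4).
h: a_k = 0, -3, 13/4, -61/24, 503/192, -2033/640, 32663/7680, -130883/21504, 1047883/114688, …
ICs: h(0) = 0, h′(0) = -3, h′′(0) = 13/2, h′′′(0) = -61/4.

f: a_k = 0, 8, -8, 32/3, -16, 128/5, -128/3, 512/7, -128, …
g: a_k = -3, -3/2, 3/8, -3/16, 15/128, -21/256, 63/1024, -99/2048, 1287/32768, …
Sum ⇒ L₀ = lclm(L_f,L_g) in ℚ(x)⟨Dx⟩.
h=∫₀ˣh₀: take L = L₀·Dx.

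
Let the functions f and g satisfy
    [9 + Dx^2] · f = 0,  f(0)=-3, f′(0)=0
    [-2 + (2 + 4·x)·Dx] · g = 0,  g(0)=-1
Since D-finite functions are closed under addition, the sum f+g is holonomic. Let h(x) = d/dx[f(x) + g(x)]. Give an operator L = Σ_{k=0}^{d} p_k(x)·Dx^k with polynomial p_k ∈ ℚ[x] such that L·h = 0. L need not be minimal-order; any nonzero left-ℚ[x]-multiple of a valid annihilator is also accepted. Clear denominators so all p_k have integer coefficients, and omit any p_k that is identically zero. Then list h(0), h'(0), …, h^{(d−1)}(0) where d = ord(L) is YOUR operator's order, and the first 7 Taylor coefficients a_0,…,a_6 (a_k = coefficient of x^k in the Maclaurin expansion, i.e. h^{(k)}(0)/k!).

f: a_k = -3, 0, 27/2, 0, -81/8, 0, 243/80, …
g: a_k = -1, -1, 1/2, -1/2, 5/8, -7/8, 21/16, …
Sum ⇒ L₀ = lclm(L_f,L_g) in ℚ(x)⟨Dx⟩.
Derive L from L₀ (diff closure).
L = (-18 - 27·x - 27·x^2) + (-9 - 45·x - 81·x^2 - 54·x^3)·Dx + (-2 - 3·x - 3·x^2)·Dx^2 + (-1 - 5·x - 9·x^2 - 6·x^3)·Dx^3  (order 3).
h: a_k = -1, 28, -3/2, -38, -35/8, 261/10, -231/16, …
ICs: h(0) = -1, h′(0) = 28, h′′(0) = -3.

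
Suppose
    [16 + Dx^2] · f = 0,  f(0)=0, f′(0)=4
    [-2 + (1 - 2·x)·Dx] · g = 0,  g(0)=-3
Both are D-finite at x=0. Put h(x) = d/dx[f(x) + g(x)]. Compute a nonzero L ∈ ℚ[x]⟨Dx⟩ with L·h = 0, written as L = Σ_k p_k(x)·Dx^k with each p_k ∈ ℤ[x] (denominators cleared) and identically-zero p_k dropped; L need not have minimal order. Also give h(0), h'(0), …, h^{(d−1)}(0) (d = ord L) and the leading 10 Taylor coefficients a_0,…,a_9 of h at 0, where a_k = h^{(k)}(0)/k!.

L = (512 - 512·x + 512·x^2) + (-80 + 288·x - 384·x^2 + 256·x^3)·Dx + (32 - 32·x + 32·x^2)·Dx^2 + (-5 + 18·x - 24·x^2 + 16·x^3)·Dx^3  (order 3).
h: a_k = -2, -24, -104, -192, -1312/3, -1152, -121984/45, -6144, -4352512/315, -30720, …
ICs: h(0) = -2, h′(0) = -24, h′′(0) = -208.

f: a_k = 0, 4, 0, -32/3, 0, 128/15, 0, -1024/315, 0, 2048/2835, …
g: a_k = -3, -6, -12, -24, -48, -96, -192, -384, -768, -1536, …
h₀=f+g: left-lcm gives L₀, ord ≤ 3.
Derive L from L₀ (diff closure).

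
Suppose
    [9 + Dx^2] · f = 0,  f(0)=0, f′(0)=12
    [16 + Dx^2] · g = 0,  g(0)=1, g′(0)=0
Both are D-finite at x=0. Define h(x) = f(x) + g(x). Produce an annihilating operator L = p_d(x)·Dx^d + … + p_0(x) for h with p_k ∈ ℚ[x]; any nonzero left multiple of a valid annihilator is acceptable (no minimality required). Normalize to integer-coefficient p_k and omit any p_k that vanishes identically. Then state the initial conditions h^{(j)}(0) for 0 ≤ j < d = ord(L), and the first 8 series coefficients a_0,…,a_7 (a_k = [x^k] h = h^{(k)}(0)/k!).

f: a_k = 0, 12, 0, -18, 0, 81/10, 0, -243/140, …
g: a_k = 1, 0, -8, 0, 32/3, 0, -256/45, 0, …
Sum ⇒ L₀ = lclm(L_f,L_g) in ℚ(x)⟨Dx⟩.
L = 144 + 25·Dx^2 + Dx^4  (order 4).
h: a_k = 1, 12, -8, -18, 32/3, 81/10, -256/45, -243/140, …
ICs: h(0) = 1, h′(0) = 12, h′′(0) = -16, h′′′(0) = -108.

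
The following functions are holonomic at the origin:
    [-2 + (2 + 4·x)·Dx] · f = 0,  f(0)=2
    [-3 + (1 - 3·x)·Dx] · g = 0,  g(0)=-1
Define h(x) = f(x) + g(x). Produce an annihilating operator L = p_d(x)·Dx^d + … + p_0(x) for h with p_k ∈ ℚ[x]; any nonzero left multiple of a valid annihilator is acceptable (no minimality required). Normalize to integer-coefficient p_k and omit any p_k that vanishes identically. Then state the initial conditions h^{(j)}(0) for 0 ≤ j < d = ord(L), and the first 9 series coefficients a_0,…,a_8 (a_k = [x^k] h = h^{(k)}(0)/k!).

f: a_k = 2, 2, -1, 1, -5/4, 7/4, -21/8, 33/8, -429/64, …
g: a_k = -1, -3, -9, -27, -81, -243, -729, -2187, -6561, …
f+g: L₀ = lclm(L_f,L_g), ord ≤ 1+1.
L = (21 + 27·x) + (-19 - 66·x - 81·x^2)·Dx + (2 + 7·x - 21·x^2 - 54·x^3)·Dx^2  (order 2).
h: a_k = 1, -1, -10, -26, -329/4, -965/4, -5853/8, -17463/8, -420333/64, …
ICs: h(0) = 1, h′(0) = -1.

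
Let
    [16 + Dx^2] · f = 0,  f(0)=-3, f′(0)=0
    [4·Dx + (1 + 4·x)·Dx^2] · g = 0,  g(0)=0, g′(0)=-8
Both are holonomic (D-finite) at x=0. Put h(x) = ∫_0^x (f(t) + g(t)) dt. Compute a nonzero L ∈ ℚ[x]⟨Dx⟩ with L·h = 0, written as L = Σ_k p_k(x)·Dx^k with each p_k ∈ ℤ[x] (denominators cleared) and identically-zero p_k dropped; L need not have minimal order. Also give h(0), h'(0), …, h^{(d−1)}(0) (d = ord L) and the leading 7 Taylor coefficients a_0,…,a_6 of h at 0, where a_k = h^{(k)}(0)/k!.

L = (448 + 512·x + 1024·x^2)·Dx^2 + (48 + 320·x + 768·x^2 + 1024·x^3)·Dx^3 + (28 + 32·x + 64·x^2)·Dx^4 + (3 + 20·x + 48·x^2 + 64·x^3)·Dx^5  (order 5).
h: a_k = 0, -3, -4, 40/3, -32/3, 96/5, -1024/15, …
ICs: h(0) = 0, h′(0) = -3, h′′(0) = -8, h′′′(0) = 80, h′′′′(0) = -256.

f: a_k = -3, 0, 24, 0, -32, 0, 256/15, …
g: a_k = 0, -8, 16, -128/3, 128, -2048/5, 4096/3, …
L₀ := lclm(L_f,L_g); ord L₀ ≤ 2+2.
h=∫₀ˣh₀: take L = L₀·Dx.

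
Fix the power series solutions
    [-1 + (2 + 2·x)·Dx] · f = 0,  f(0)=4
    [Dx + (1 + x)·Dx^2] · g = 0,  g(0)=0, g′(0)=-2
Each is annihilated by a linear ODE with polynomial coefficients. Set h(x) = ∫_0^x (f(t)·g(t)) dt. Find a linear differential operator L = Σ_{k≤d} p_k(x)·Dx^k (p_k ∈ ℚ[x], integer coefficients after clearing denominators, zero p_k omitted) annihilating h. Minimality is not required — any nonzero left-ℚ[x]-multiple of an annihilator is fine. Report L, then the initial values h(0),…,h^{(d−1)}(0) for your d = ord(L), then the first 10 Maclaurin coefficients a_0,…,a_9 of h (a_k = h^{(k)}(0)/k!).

L = Dx + (4 + 8·x + 4·x^2)·Dx^3  (order 3).
h: a_k = 0, 0, -4, 0, 1/12, -1/15, 71/1440, -31/840, 3043/107520, -2689/120960, …
ICs: h(0) = 0, h′(0) = 0, h′′(0) = -8.

f: a_k = 4, 2, -1/2, 1/4, -5/32, 7/64, -21/256, 33/512, -429/8192, 715/16384, …
g: a_k = 0, -2, 1, -2/3, 1/2, -2/5, 1/3, -2/7, 1/4, -2/9, …
Sym-product of L_f,L_g gives L₀ (≤ ord 2).
h=∫₀ˣh₀: take L = L₀·Dx.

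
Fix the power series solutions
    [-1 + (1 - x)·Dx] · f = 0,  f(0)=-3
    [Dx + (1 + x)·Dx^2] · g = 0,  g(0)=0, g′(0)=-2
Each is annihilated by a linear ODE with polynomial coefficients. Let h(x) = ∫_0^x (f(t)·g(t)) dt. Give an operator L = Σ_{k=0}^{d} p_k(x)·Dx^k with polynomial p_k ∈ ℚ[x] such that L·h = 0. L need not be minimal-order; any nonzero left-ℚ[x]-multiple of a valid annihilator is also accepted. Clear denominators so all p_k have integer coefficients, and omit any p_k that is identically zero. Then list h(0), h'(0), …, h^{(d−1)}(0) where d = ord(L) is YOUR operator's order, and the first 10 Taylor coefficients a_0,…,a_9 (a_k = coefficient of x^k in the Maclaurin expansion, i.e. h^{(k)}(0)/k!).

f: a_k = -3, -3, -3, -3, -3, -3, -3, -3, -3, -3, …
g: a_k = 0, -2, 1, -2/3, 1/2, -2/5, 1/3, -2/7, 1/4, -2/9, …
Product ⇒ symmetric product L₀, ord ≤ 2.
Integrate: L := L₀·Dx.
L = Dx + (1 + 3·x)·Dx^2 + (-1 + x^2)·Dx^3  (order 3).
h: a_k = 0, 0, 3, 1, 5/4, 7/10, 47/60, 37/70, 319/560, 533/1260, …
ICs: h(0) = 0, h′(0) = 0, h′′(0) = 6.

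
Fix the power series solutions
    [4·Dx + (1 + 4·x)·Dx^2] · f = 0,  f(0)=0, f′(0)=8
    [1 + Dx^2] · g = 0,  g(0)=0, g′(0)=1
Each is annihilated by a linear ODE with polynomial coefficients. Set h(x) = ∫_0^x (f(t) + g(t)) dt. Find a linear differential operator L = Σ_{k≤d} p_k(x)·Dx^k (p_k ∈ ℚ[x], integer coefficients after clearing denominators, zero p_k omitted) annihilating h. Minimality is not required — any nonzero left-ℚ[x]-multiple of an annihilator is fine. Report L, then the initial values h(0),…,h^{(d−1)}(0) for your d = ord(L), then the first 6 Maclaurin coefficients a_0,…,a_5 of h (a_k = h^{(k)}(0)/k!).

f: a_k = 0, 8, -16, 128/3, -128, 2048/5, …
g: a_k = 0, 1, 0, -1/6, 0, 1/120, …
f+g: L₀ = lclm(L_f,L_g), ord ≤ 2+2.
∫: right-multiply L₀ by Dx.
L = (388 + 32·x + 64·x^2)·Dx^2 + (33 + 140·x + 48·x^2 + 64·x^3)·Dx^3 + (388 + 32·x + 64·x^2)·Dx^4 + (33 + 140·x + 48·x^2 + 64·x^3)·Dx^5  (order 5).
h: a_k = 0, 0, 9/2, -16/3, 85/8, -128/5, …
ICs: h(0) = 0, h′(0) = 0, h′′(0) = 9, h′′′(0) = -32, h′′′′(0) = 255.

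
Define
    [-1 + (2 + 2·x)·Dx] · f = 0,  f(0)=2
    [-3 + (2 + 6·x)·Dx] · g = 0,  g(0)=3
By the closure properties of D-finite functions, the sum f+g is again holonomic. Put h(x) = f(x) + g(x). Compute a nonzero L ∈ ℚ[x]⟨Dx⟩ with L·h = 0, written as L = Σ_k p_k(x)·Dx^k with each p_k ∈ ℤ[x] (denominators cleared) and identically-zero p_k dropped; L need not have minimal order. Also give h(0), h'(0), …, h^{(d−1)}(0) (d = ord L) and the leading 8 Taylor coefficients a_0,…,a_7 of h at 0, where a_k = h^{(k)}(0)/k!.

f: a_k = 2, 1, -1/4, 1/8, -5/64, 7/128, -21/512, 33/1024, …
g: a_k = 3, 9/2, -27/8, 81/16, -1215/128, 5103/256, -45927/1024, 216513/2048, …
L₀ := lclm(L_f,L_g); ord L₀ ≤ 1+1.
L = -3 + (8 + 12·x)·Dx + (4 + 16·x + 12·x^2)·Dx^2  (order 2).
h: a_k = 5, 11/2, -29/8, 83/16, -1225/128, 5117/256, -45969/1024, 216579/2048, …
ICs: h(0) = 5, h′(0) = 11/2.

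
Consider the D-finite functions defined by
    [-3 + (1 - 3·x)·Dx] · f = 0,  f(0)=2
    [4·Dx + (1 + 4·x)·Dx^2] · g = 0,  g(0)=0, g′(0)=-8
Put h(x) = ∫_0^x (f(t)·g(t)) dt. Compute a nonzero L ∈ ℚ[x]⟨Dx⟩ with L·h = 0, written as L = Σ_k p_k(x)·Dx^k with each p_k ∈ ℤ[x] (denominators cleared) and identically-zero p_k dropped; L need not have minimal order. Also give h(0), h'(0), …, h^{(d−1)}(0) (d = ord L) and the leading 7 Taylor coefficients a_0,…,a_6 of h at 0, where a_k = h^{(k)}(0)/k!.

f: a_k = 2, 6, 18, 54, 162, 486, 1458, …
g: a_k = 0, -8, 16, -128/3, 128, -2048/5, 4096/3, …
f·g: L₀ = L_f ⊗_s L_g, ord ≤ 1·2.
h=∫h₀ ⇒ L = L₀·Dx.
L = 12·Dx + (2 + 36·x)·Dx^2 + (-1 - x + 12·x^2)·Dx^3  (order 3).
h: a_k = 0, 0, -8, -16/3, -100/3, -144/5, -3128/15, …
ICs: h(0) = 0, h′(0) = 0, h′′(0) = -16.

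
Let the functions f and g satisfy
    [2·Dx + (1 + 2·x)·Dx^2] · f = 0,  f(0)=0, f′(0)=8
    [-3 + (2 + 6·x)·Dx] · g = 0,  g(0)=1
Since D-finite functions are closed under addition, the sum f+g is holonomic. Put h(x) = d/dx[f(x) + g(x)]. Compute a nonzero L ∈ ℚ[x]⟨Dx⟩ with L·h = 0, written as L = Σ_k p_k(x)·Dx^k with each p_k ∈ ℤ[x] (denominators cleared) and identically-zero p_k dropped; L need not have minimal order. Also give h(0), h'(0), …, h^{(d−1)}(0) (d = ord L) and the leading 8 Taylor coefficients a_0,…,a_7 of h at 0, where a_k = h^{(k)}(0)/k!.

f: a_k = 0, 8, -8, 32/3, -16, 128/5, -128/3, 512/7, …
g: a_k = 1, 3/2, -9/8, 27/16, -405/128, 1701/256, -15309/1024, 72171/2048, …
L₀ := lclm(L_f,L_g); ord L₀ ≤ 2+1.
Differentiate: ansatz ord ≤ ord L₀ ⇒ L.
L = (-6 + 36·x) + (5 + 84·x + 180·x^2)·Dx + (2 + 22·x + 72·x^2 + 72·x^3)·Dx^2  (order 2).
h: a_k = 19/2, -73/4, 593/16, -2453/32, 41273/256, -176999/512, 1553773/2048, -7008973/4096, …
ICs: h(0) = 19/2, h′(0) = -73/4.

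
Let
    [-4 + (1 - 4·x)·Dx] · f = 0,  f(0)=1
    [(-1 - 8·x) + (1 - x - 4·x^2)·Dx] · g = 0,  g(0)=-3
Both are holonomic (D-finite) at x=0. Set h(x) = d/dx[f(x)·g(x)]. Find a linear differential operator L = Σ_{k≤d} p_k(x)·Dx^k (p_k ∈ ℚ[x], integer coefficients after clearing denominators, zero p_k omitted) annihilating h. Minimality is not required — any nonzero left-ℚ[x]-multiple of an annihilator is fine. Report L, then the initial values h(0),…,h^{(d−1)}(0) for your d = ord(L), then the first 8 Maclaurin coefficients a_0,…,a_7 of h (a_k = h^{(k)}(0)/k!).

f: a_k = 1, 4, 16, 64, 256, 1024, 4096, 16384, …
g: a_k = -3, -3, -15, -27, -87, -195, -543, -1323, …
h₀=f·g: eliminate ⇒ L₀, order ≤ 1·1.
h=h₀': d/dx-closure on L₀ ⇒ L.
L = (50 - 96·x - 480·x^2 + 3072·x^4) + (-5 + 25·x + 48·x^2 - 320·x^3 + 768·x^5)·Dx  (order 1).
h: a_k = -15, -150, -981, -5580, -28875, -141858, -671265, -3096600, …
ICs: h(0) = -15.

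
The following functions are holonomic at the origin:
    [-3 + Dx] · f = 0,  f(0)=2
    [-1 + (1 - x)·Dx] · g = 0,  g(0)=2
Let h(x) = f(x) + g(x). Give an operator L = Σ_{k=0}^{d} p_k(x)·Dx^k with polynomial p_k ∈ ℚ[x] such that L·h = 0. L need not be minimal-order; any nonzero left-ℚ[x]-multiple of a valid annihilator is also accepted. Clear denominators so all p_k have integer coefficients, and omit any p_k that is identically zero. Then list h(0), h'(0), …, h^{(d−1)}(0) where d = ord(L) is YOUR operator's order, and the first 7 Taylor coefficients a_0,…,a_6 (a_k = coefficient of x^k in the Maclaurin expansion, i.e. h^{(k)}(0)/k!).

L = (-3 + 9·x) + (7 - 18·x + 9·x^2)·Dx + (-2 + 5·x - 3·x^2)·Dx^2  (order 2).
h: a_k = 4, 8, 11, 11, 35/4, 121/20, 161/40, …
ICs: h(0) = 4, h′(0) = 8.

f: a_k = 2, 6, 9, 9, 27/4, 81/20, 81/40, …
g: a_k = 2, 2, 2, 2, 2, 2, 2, …
Weyl lclm of L_f,L_g ⇒ L₀ (ord ≤ 2).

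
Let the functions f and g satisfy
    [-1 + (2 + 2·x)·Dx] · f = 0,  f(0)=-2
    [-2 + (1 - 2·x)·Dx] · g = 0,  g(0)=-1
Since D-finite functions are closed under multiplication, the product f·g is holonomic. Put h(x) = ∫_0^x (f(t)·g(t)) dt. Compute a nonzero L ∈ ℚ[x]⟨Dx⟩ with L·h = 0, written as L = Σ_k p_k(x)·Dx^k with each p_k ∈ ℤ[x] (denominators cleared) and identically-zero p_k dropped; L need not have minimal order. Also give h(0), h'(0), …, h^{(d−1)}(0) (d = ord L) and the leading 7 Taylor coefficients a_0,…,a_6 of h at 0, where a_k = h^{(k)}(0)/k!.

L = (5 + 2·x)·Dx + (-2 + 2·x + 4·x^2)·Dx^2  (order 2).
h: a_k = 0, 2, 5/2, 13/4, 157/32, 2507/320, 3345/256, …
ICs: h(0) = 0, h′(0) = 2.

f: a_k = -2, -1, 1/4, -1/8, 5/64, -7/128, 21/512, …
g: a_k = -1, -2, -4, -8, -16, -32, -64, …
f·g: L₀ = L_f ⊗_s L_g, ord ≤ 1·1.
h=∫h₀ ⇒ L = L₀·Dx.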